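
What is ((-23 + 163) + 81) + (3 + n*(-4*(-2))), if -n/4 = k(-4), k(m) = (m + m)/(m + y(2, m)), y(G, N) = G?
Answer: 96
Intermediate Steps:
k(m) = 2*m/(2 + m) (k(m) = (m + m)/(m + 2) = (2*m)/(2 + m) = 2*m/(2 + m))
n = -16 (n = -8*(-4)/(2 - 4) = -8*(-4)/(-2) = -8*(-4)*(-1)/2 = -4*4 = -16)
((-23 + 163) + 81) + (3 + n*(-4*(-2))) = ((-23 + 163) + 81) + (3 - (-64)*(-2)) = (140 + 81) + (3 - 16*8) = 221 + (3 - 128) = 221 - 125 = 96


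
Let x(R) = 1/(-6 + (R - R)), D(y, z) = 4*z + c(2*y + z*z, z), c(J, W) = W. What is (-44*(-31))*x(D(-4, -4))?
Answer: -682/3 ≈ -227.33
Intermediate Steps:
D(y, z) = 5*z (D(y, z) = 4*z + z = 5*z)
x(R) = -⅙ (x(R) = 1/(-6 + 0) = 1/(-6) = -⅙)
(-44*(-31))*x(D(-4, -4)) = -44*(-31)*(-⅙) = 1364*(-⅙) = -682/3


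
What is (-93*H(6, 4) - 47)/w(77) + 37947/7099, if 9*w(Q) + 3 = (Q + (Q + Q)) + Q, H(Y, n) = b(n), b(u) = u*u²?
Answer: -371708274/2165195 ≈ -171.67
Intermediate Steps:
b(u) = u³
H(Y, n) = n³
w(Q) = -⅓ + 4*Q/9 (w(Q) = -⅓ + ((Q + (Q + Q)) + Q)/9 = -⅓ + ((Q + 2*Q) + Q)/9 = -⅓ + (3*Q + Q)/9 = -⅓ + (4*Q)/9 = -⅓ + 4*Q/9)
(-93*H(6, 4) - 47)/w(77) + 37947/7099 = (-93*4³ - 47)/(-⅓ + (4/9)*77) + 37947/7099 = (-93*64 - 47)/(-⅓ + 308/9) + 37947*(1/7099) = (-5952 - 47)/(305/9) + 37947/7099 = -5999*9/305 + 37947/7099 = -53991/305 + 37947/7099 = -371708274/2165195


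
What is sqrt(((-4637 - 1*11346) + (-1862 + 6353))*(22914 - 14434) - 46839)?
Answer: I*sqrt(97498999) ≈ 9874.2*I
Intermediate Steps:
sqrt(((-4637 - 1*11346) + (-1862 + 6353))*(22914 - 14434) - 46839) = sqrt(((-4637 - 11346) + 4491)*8480 - 46839) = sqrt((-15983 + 4491)*8480 - 46839) = sqrt(-11492*8480 - 46839) = sqrt(-97452160 - 46839) = sqrt(-97498999) = I*sqrt(97498999)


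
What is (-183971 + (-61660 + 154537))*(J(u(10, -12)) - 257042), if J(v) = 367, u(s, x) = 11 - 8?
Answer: 23381552450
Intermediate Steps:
u(s, x) = 3
(-183971 + (-61660 + 154537))*(J(u(10, -12)) - 257042) = (-183971 + (-61660 + 154537))*(367 - 257042) = (-183971 + 92877)*(-256675) = -91094*(-256675) = 23381552450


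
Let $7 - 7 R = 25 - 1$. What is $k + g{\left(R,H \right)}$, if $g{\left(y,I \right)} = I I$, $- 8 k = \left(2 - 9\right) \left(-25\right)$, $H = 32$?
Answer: $\frac{8017}{8} \approx 1002.1$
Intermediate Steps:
$R = - \frac{17}{7}$ ($R = 1 - \frac{25 - 1}{7} = 1 - \frac{24}{7} = - \frac{17}{7} \approx -2.4286$)
$k = - \frac{175}{8}$ ($k = - \frac{\left(2 - 9\right) \left(-25\right)}{8} = - \frac{\left(-7\right) \left(-25\right)}{8} = \left(- \frac{1}{8}\right) 175 = - \frac{175}{8} \approx -21.875$)
$g{\left(y,I \right)} = I^{2}$
$k + g{\left(R,H \right)} = - \frac{175}{8} + 32^{2} = - \frac{175}{8} + 1024 = \frac{8017}{8}$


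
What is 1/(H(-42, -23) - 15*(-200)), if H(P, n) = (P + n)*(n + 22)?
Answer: 1/3065 ≈ 0.00032626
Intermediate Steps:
H(P, n) = (22 + n)*(P + n) (H(P, n) = (P + n)*(22 + n) = (22 + n)*(P + n))
1/(H(-42, -23) - 15*(-200)) = 1/(((-23)² + 22*(-42) + 22*(-23) - 42*(-23)) - 15*(-200)) = 1/((529 - 924 - 506 + 966) + 3000) = 1/(65 + 3000) = 1/3065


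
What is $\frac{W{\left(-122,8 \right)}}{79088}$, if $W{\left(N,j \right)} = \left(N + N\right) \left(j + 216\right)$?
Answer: $- \frac{3416}{4943} \approx -0.69108$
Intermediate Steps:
$W{\left(N,j \right)} = 2 N \left(216 + j\right)$
$\frac{W{\left(-122,8 \right)}}{79088} = \frac{2 \left(-122\right) \left(216 + 8\right)}{79088} = 2 \left(-122\right) 224 \cdot \frac{1}{79088} = \left(-54656\right) \frac{1}{79088} = - \frac{3416}{4943}$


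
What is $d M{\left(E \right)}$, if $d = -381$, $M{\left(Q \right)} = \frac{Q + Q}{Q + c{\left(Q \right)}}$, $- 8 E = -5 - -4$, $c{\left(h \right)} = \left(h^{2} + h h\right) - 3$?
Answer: $\frac{3048}{91} \approx 33.495$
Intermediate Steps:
$c{\left(h \right)} = -3 + 2 h^{2}$ ($c{\left(h \right)} = \left(h^{2} + h^{2}\right) - 3 = 2 h^{2} - 3 = -3 + 2 h^{2}$)
$E = \frac{1}{8}$ ($E = - \frac{-5 - -4}{8} = - \frac{-5 + 4}{8} = \left(- \frac{1}{8}\right) \left(-1\right) = \frac{1}{8} \approx 0.125$)
$M{\left(Q \right)} = \frac{2 Q}{-3 + Q + 2 Q^{2}}$ ($M{\left(Q \right)} = \frac{Q + Q}{Q + \left(-3 + 2 Q^{2}\right)} = \frac{2 Q}{-3 + Q + 2 Q^{2}}$)
$d M{\left(E \right)} = - 381 \cdot 2 \cdot \frac{1}{8} \frac{1}{-3 + \frac{1}{8} + \frac{2}{64}} = - 381 \cdot 2 \cdot \frac{1}{8} \frac{1}{-3 + \frac{1}{8} + 2 \cdot \frac{1}{64}} = - 381 \cdot 2 \cdot \frac{1}{8} \frac{1}{-3 + \frac{1}{8} + \frac{1}{32}} = - 381 \cdot 2 \cdot \frac{1}{8} \frac{1}{- \frac{91}{32}} = - 381 \cdot 2 \cdot \frac{1}{8} \left(- \frac{32}{91}\right) = \left(-381\right) \left(- \frac{8}{91}\right) = \frac{3048}{91}$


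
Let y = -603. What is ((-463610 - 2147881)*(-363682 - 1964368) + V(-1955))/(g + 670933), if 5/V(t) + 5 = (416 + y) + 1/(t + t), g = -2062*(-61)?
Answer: 912828933472467800/119622136303 ≈ 7.6309e+6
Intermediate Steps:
g = 125782
V(t) = 5/(-192 + 1/(2*t)) (V(t) = 5/(-5 + ((416 - 603) + 1/(t + t))) = 5/(-5 + (-187 + 1/(2*t))) = 5/(-192 + 1/(2*t)))
((-463610 - 2147881)*(-363682 - 1964368) + V(-1955))/(g + 670933) = ((-463610 - 2147881)*(-363682 - 1964368) + 10*(-1955)/(1 - 384*(-1955)))/(125782 + 670933) = (-2611491*(-2328050) + 10*(-1955)/(1 + 750720))/796715 = (6079681622550 + 10*(-1955)/750721)*(1/796715) = (6079681622550 + 10*(-1955)*(1/750721))*(1/796715) = (6079681622550 - 19550/750721)*(1/796715) = (4564144667362339000/750721)*(1/796715) = 912828933472467800/119622136303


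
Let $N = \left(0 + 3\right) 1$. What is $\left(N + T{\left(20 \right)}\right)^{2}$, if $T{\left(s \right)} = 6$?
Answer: $81$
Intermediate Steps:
$N = 3$ ($N = 3 \cdot 1 = 3$)
$\left(N + T{\left(20 \right)}\right)^{2} = \left(3 + 6\right)^{2} = 9^{2} = 81$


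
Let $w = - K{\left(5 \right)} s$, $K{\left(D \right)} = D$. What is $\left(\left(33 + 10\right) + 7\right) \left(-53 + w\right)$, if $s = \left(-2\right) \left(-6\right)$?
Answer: $-5650$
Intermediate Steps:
$s = 12$
$w = -60$ ($w = - 5 \cdot 12 = \left(-1\right) 60 = -60$)
$\left(\left(33 + 10\right) + 7\right) \left(-53 + w\right) = \left(\left(33 + 10\right) + 7\right) \left(-53 - 60\right) = \left(43 + 7\right) \left(-113\right) = 50 \left(-113\right) = -5650$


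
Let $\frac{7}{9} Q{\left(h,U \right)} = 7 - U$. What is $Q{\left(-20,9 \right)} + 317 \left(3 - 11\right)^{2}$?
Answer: $\frac{141998}{7} \approx 20285.0$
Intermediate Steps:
$Q{\left(h,U \right)} = 9 - \frac{9 U}{7}$ ($Q{\left(h,U \right)} = \frac{9 \left(7 - U\right)}{7} = 9 - \frac{9 U}{7}$)
$Q{\left(-20,9 \right)} + 317 \left(3 - 11\right)^{2} = \left(9 - \frac{81}{7}\right) + 317 \left(3 - 11\right)^{2} = \left(9 - \frac{81}{7}\right) + 317 \left(-8\right)^{2} = - \frac{18}{7} + 317 \cdot 64 = - \frac{18}{7} + 20288 = \frac{141998}{7}$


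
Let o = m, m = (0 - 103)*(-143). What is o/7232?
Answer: 14729/7232 ≈ 2.0366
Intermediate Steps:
m = 14729 (m = -103*(-143) = 14729)
o = 14729
o/7232 = 14729/7232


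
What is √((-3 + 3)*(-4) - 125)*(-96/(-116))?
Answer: 120*I*√5/29 ≈ 9.2527*I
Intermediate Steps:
√((-3 + 3)*(-4) - 125)*(-96/(-116)) = √(0*(-4) - 125)*(-96*(-1/116)) = √(0 - 125)*(24/29) = √(-125)*(24/29) = (5*I*√5)*(24/29) = 120*I*√5/29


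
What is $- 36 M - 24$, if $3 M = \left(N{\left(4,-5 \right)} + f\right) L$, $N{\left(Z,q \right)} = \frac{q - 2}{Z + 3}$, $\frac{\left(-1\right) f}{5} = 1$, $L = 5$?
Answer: $336$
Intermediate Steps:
$f = -5$ ($f = \left(-5\right) 1 = -5$)
$N{\left(Z,q \right)} = \frac{-2 + q}{3 + Z}$
$M = -10$ ($M = \frac{\left(\frac{-2 - 5}{3 + 4} - 5\right) 5}{3} = \frac{\left(\frac{1}{7} \left(-7\right) - 5\right) 5}{3} = \frac{\left(-1 - 5\right) 5}{3} = \frac{\left(-6\right) 5}{3} = \frac{1}{3} \left(-30\right) = -10$)
$- 36 M - 24 = \left(-36\right) \left(-10\right) - 24 = 360 - 24 = 336$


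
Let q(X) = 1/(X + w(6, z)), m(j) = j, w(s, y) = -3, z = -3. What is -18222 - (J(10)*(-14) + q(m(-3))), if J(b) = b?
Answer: -108491/6 ≈ -18082.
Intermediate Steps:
q(X) = 1/(-3 + X) (q(X) = 1/(X - 3) = 1/(-3 + X))
-18222 - (J(10)*(-14) + q(m(-3))) = -18222 - (10*(-14) + 1/(-3 - 3)) = -18222 - (-140 + 1/(-6)) = -18222 - (-140 - ⅙) = -18222 - 1*(-841/6) = -18222 + 841/6 = -108491/6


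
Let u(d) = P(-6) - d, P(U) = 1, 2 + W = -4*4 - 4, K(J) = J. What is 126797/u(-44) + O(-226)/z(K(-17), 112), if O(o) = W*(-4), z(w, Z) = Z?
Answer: 1775653/630 ≈ 2818.5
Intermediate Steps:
W = -22 (W = -2 + (-4*4 - 4) = -2 + (-16 - 4) = -2 - 20 = -22)
O(o) = 88 (O(o) = -22*(-4) = 88)
u(d) = 1 - d
126797/u(-44) + O(-226)/z(K(-17), 112) = 126797/(1 - 1*(-44)) + 88/112 = 126797/(1 + 44) + 88*(1/112) = 126797/45 + 11/14 = 1775653/630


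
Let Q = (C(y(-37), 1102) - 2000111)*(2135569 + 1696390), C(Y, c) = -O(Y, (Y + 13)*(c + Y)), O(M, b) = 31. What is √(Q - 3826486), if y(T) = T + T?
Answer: 2*I*√1916116491166 ≈ 2.7685e+6*I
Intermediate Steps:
y(T) = 2*T
C(Y, c) = -31 (C(Y, c) = -1*31 = -31)
Q = -7664462138178 (Q = (-31 - 2000111)*(2135569 + 1696390) = -2000142*3831959 = -7664462138178)
√(Q - 3826486) = √(-7664462138178 - 3826486) = √(-7664465964664) = 2*I*√1916116491166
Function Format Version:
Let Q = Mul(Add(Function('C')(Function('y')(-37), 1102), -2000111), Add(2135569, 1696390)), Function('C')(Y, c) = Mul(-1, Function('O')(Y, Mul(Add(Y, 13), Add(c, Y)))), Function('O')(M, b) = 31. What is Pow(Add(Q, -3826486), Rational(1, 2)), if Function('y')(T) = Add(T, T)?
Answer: Mul(2, I, Pow(1916116491166, Rational(1, 2))) ≈ Mul(2.7685e+6, I)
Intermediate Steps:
Function('y')(T) = Mul(2, T)
Function('C')(Y, c) = -31 (Function('C')(Y, c) = Mul(-1, 31) = -31)
Q = -7664462138178 (Q = Mul(Add(-31, -2000111), Add(2135569, 1696390)) = Mul(-2000142, 3831959) = -7664462138178)
Pow(Add(Q, -3826486), Rational(1, 2)) = Pow(Add(-7664462138178, -3826486), Rational(1, 2)) = Pow(-7664465964664, Rational(1, 2)) = Mul(2, I, Pow(1916116491166, Rational(1, 2)))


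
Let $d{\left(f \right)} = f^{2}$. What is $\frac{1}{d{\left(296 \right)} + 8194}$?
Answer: $\frac{1}{95810} \approx 1.0437 \cdot 10^{-5}$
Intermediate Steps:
$\frac{1}{d{\left(296 \right)} + 8194} = \frac{1}{296^{2} + 8194} = \frac{1}{87616 + 8194} = \frac{1}{95810}$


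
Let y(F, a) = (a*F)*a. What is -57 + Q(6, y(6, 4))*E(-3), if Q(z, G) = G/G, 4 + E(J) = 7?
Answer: -54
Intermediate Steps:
y(F, a) = F*a**2 (y(F, a) = (F*a)*a = F*a**2)
E(J) = 3 (E(J) = -4 + 7 = 3)
Q(z, G) = 1
-57 + Q(6, y(6, 4))*E(-3) = -57 + 1*3 = -57 + 3 = -54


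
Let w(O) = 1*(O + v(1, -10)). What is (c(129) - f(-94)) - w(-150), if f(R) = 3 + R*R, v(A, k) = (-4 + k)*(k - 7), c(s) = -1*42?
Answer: -8969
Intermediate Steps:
c(s) = -42
v(A, k) = (-7 + k)*(-4 + k) (v(A, k) = (-4 + k)*(-7 + k) = (-7 + k)*(-4 + k))
f(R) = 3 + R**2
w(O) = 238 + O (w(O) = 1*(O + (28 + (-10)**2 - 11*(-10))) = 1*(O + (28 + 100 + 110)) = 1*(O + 238) = 1*(238 + O) = 238 + O)
(c(129) - f(-94)) - w(-150) = (-42 - (3 + (-94)**2)) - (238 - 150) = (-42 - (3 + 8836)) - 1*88 = (-42 - 1*8839) - 88 = (-42 - 8839) - 88 = -8881 - 88 = -8969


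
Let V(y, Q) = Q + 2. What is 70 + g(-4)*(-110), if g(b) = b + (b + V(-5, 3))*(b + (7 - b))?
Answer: -260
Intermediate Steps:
V(y, Q) = 2 + Q
g(b) = 35 + 8*b (g(b) = b + (b + (2 + 3))*(b + (7 - b)) = b + (b + 5)*7 = b + (5 + b)*7 = b + (35 + 7*b) = 35 + 8*b)
70 + g(-4)*(-110) = 70 + (35 + 8*(-4))*(-110) = 70 + (35 - 32)*(-110) = 70 + 3*(-110) = 70 - 330 = -260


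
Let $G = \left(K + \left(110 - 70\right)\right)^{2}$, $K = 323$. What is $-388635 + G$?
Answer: $-256866$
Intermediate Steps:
$G = 131769$ ($G = \left(323 + \left(110 - 70\right)\right)^{2} = \left(323 + 40\right)^{2} = 363^{2} = 131769$)
$-388635 + G = -388635 + 131769 = -256866$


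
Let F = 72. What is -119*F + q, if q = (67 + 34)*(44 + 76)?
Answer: 3552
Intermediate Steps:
q = 12120 (q = 101*120 = 12120)
-119*F + q = -119*72 + 12120 = -8568 + 12120 = 3552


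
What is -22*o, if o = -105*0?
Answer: 0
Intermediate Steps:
o = 0
-22*o = -22*0 = 0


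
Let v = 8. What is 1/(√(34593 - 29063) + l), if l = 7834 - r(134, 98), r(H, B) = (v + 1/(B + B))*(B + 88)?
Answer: 12187574/77320156821 - 9604*√5530/386600784105 ≈ 0.00015578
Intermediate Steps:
r(H, B) = (8 + 1/(2*B))*(88 + B) (r(H, B) = (8 + 1/(B + B))*(B + 88) = (8 + 1/(2*B))*(88 + B))
l = 621815/98 (l = 7834 - (1409/2 + 8*98 + 44/98) = 7834 - (1409/2 + 784 + 44*(1/98)) = 7834 - (1409/2 + 784 + 22/49) = 7834 - 1*145917/98 = 7834 - 145917/98 = 621815/98 ≈ 6345.0)
1/(√(34593 - 29063) + l) = 1/(√(34593 - 29063) + 621815/98) = 1/(√5530 + 621815/98) = 1/(621815/98 + √5530)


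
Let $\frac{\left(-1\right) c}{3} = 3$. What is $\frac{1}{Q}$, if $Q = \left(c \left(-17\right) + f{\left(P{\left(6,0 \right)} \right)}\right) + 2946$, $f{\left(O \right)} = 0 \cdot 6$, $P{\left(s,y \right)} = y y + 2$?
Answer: $\frac{1}{3099} \approx 0.00032268$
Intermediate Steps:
$c = -9$ ($c = \left(-3\right) 3 = -9$)
$P{\left(s,y \right)} = 2 + y^{2}$ ($P{\left(s,y \right)} = y^{2} + 2 = 2 + y^{2}$)
$f{\left(O \right)} = 0$
$Q = 3099$ ($Q = \left(\left(-9\right) \left(-17\right) + 0\right) + 2946 = \left(153 + 0\right) + 2946 = 153 + 2946 = 3099$)
$\frac{1}{Q} = \frac{1}{3099}$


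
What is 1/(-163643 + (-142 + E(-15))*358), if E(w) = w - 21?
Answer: -1/227367 ≈ -4.3982e-6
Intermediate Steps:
E(w) = -21 + w
1/(-163643 + (-142 + E(-15))*358) = 1/(-163643 + (-142 + (-21 - 15))*358) = 1/(-163643 + (-142 - 36)*358) = 1/(-163643 - 178*358) = 1/(-163643 - 63724) = 1/(-227367) = -1/227367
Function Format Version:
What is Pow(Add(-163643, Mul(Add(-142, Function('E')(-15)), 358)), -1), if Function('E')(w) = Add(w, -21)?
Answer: Rational(-1, 227367) ≈ -4.3982e-6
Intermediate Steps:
Function('E')(w) = Add(-21, w)
Pow(Add(-163643, Mul(Add(-142, Function('E')(-15)), 358)), -1) = Pow(Add(-163643, Mul(Add(-142, Add(-21, -15)), 358)), -1) = Pow(Add(-163643, Mul(Add(-142, -36), 358)), -1) = Pow(Add(-163643, Mul(-178, 358)), -1) = Pow(Add(-163643, -63724), -1) = Pow(-227367, -1) = Rational(-1, 227367)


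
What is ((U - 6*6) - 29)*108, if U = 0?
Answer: -7020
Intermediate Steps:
((U - 6*6) - 29)*108 = ((0 - 6*6) - 29)*108 = ((0 - 36) - 29)*108 = (-36 - 29)*108 = -65*108 = -7020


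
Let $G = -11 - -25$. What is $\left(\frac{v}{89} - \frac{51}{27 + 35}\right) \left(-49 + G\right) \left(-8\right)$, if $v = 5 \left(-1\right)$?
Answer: $- \frac{678860}{2759} \approx -246.05$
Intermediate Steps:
$G = 14$ ($G = -11 + 25 = 14$)
$v = -5$
$\left(\frac{v}{89} - \frac{51}{27 + 35}\right) \left(-49 + G\right) \left(-8\right) = \left(- \frac{5}{89} - \frac{51}{27 + 35}\right) \left(-49 + 14\right) \left(-8\right) = \left(\left(-5\right) \frac{1}{89} - \frac{51}{62}\right) \left(-35\right) \left(-8\right) = \left(- \frac{5}{89} - \frac{51}{62}\right) \left(-35\right) \left(-8\right) = \left(- \frac{4849}{5518}\right) \left(-35\right) \left(-8\right) = \frac{169715}{5518} \left(-8\right) = - \frac{678860}{2759}$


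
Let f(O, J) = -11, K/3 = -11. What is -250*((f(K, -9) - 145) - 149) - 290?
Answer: 75960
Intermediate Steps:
K = -33 (K = 3*(-11) = -33)
-250*((f(K, -9) - 145) - 149) - 290 = -250*((-11 - 145) - 149) - 290 = -250*(-156 - 149) - 290 = -250*(-305) - 290 = 76250 - 290 = 75960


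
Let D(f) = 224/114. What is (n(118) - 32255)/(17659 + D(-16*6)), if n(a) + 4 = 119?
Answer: -366396/201335 ≈ -1.8198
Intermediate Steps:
n(a) = 115 (n(a) = -4 + 119 = 115)
D(f) = 112/57 (D(f) = 224*(1/114) = 112/57)
(n(118) - 32255)/(17659 + D(-16*6)) = (115 - 32255)/(17659 + 112/57) = -32140/1006675/57 = -32140*57/1006675 = -366396/201335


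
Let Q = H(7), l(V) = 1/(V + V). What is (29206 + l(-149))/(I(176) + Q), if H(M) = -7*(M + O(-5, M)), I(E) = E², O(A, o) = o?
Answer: 8703387/9201644 ≈ 0.94585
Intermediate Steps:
H(M) = -14*M (H(M) = -7*(M + M) = -14*M)
l(V) = 1/(2*V)
Q = -98 (Q = -14*7 = -98)
(29206 + l(-149))/(I(176) + Q) = (29206 + (½)/(-149))/(176² - 98) = (29206 + (½)*(-1/149))/(30976 - 98) = (29206 - 1/298)/30878 = (8703387/298)*(1/30878) = 8703387/9201644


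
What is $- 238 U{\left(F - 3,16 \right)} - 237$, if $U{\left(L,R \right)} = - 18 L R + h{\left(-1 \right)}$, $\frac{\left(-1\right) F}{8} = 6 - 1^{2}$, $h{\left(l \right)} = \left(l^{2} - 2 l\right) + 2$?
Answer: $-2948819$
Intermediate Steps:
$h{\left(l \right)} = 2 + l^{2} - 2 l$
$F = -40$ ($F = - 8 \left(6 - 1^{2}\right) = - 8 \left(6 - 1\right) = \left(-8\right) 5 = -40$)
$U{\left(L,R \right)} = 5 - 18 L R$ ($U{\left(L,R \right)} = - 18 L R + \left(2 + \left(-1\right)^{2} - -2\right) = - 18 L R + \left(2 + 1 + 2\right) = - 18 L R + 5 = 5 - 18 L R$)
$- 238 U{\left(F - 3,16 \right)} - 237 = - 238 \left(5 - 18 \left(-40 - 3\right) 16\right) - 237 = - 238 \left(5 - \left(-774\right) 16\right) - 237 = - 238 \left(5 + 12384\right) - 237 = \left(-238\right) 12389 - 237 = -2948582 - 237 = -2948819$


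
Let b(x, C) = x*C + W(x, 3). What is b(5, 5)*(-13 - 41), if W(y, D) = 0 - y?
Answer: -1080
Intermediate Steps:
W(y, D) = -y
b(x, C) = -x + C*x (b(x, C) = x*C - x = C*x - x = -x + C*x)
b(5, 5)*(-13 - 41) = (5*(-1 + 5))*(-13 - 41) = (5*4)*(-54) = 20*(-54) = -1080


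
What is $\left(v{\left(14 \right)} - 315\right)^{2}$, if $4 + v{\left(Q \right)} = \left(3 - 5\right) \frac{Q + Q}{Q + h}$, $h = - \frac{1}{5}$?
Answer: $\frac{496888681}{4761} \approx 1.0437 \cdot 10^{5}$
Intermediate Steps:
$h = - \frac{1}{5}$ ($h = \left(-1\right) \frac{1}{5} = - \frac{1}{5} \approx -0.2$)
$v{\left(Q \right)} = -4 - \frac{4 Q}{- \frac{1}{5} + Q}$ ($v{\left(Q \right)} = -4 + \left(3 - 5\right) \frac{Q + Q}{Q - \frac{1}{5}} = -4 - 2 \frac{2 Q}{- \frac{1}{5} + Q} = -4 - \frac{4 Q}{- \frac{1}{5} + Q}$)
$\left(v{\left(14 \right)} - 315\right)^{2} = \left(\frac{4 \left(1 - 140\right)}{-1 + 5 \cdot 14} - 315\right)^{2} = \left(\frac{4 \left(1 - 140\right)}{-1 + 70} - 315\right)^{2} = \left(4 \cdot \frac{1}{69} \left(-139\right) - 315\right)^{2} = \left(- \frac{556}{69} - 315\right)^{2} = \left(- \frac{22291}{69}\right)^{2} = \frac{496888681}{4761}$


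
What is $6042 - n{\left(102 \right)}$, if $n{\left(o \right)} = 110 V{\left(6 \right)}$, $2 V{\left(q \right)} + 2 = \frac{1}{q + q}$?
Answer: $\frac{73769}{12} \approx 6147.4$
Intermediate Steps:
$V{\left(q \right)} = -1 + \frac{1}{4 q}$ ($V{\left(q \right)} = -1 + \frac{1}{2 \left(q + q\right)} = -1 + \frac{1}{2 \cdot 2 q} = -1 + \frac{\frac{1}{2} \frac{1}{q}}{2} = -1 + \frac{1}{4 q}$)
$n{\left(o \right)} = - \frac{1265}{12}$ ($n{\left(o \right)} = 110 \frac{\frac{1}{4} - 6}{6} = 110 \cdot \frac{1}{6} \left(- \frac{23}{4}\right) = 110 \left(- \frac{23}{24}\right) = - \frac{1265}{12}$)
$6042 - n{\left(102 \right)} = 6042 - - \frac{1265}{12} = 6042 + \frac{1265}{12} = \frac{73769}{12}$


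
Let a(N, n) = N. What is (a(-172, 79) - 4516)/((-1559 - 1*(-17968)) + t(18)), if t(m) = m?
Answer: -4688/16427 ≈ -0.28538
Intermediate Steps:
(a(-172, 79) - 4516)/((-1559 - 1*(-17968)) + t(18)) = (-172 - 4516)/((-1559 - 1*(-17968)) + 18) = -4688/((-1559 + 17968) + 18) = -4688/(16409 + 18) = -4688/16427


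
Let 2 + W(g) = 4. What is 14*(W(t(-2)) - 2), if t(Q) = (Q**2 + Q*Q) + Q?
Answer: 0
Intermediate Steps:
t(Q) = Q + 2*Q**2 (t(Q) = (Q**2 + Q**2) + Q = 2*Q**2 + Q = Q + 2*Q**2)
W(g) = 2 (W(g) = -2 + 4 = 2)
14*(W(t(-2)) - 2) = 14*(2 - 2) = 14*0 = 0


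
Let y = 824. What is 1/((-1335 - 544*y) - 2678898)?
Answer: -1/3128489 ≈ -3.1964e-7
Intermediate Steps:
1/((-1335 - 544*y) - 2678898) = 1/((-1335 - 544*824) - 2678898) = 1/((-1335 - 448256) - 2678898) = 1/(-449591 - 2678898) = 1/(-3128489) = -1/3128489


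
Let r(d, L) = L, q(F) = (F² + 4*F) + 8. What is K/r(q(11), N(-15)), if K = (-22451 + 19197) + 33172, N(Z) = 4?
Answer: 14959/2 ≈ 7479.5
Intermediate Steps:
q(F) = 8 + F² + 4*F
K = 29918 (K = -3254 + 33172 = 29918)
K/r(q(11), N(-15)) = 29918/4 = 29918*(¼) = 14959/2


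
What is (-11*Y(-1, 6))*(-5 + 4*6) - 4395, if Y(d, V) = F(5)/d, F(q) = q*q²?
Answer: 21730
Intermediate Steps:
F(q) = q³
Y(d, V) = 125/d (Y(d, V) = 5³/d = 125/d)
(-11*Y(-1, 6))*(-5 + 4*6) - 4395 = (-1375/(-1))*(-5 + 4*6) - 4395 = (-1375*(-1))*(-5 + 24) - 4395 = -11*(-125)*19 - 4395 = 1375*19 - 4395 = 26125 - 4395 = 21730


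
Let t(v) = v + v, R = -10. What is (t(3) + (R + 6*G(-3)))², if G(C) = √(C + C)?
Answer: -200 - 48*I*√6 ≈ -200.0 - 117.58*I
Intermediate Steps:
G(C) = √2*√C (G(C) = √(2*C) = √2*√C)
t(v) = 2*v
(t(3) + (R + 6*G(-3)))² = (2*3 + (-10 + 6*(√2*√(-3))))² = (6 + (-10 + 6*(√2*(I*√3))))² = (6 + (-10 + 6*(I*√6)))² = (6 + (-10 + 6*I*√6))² = (-4 + 6*I*√6)²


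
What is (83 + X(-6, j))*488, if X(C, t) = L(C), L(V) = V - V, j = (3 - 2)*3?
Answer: 40504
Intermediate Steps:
j = 3 (j = 1*3 = 3)
L(V) = 0
X(C, t) = 0
(83 + X(-6, j))*488 = (83 + 0)*488 = 83*488 = 40504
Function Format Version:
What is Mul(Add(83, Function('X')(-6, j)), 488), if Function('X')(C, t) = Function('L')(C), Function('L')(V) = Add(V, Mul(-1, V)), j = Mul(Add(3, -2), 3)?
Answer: 40504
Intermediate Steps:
j = 3 (j = Mul(1, 3) = 3)
Function('L')(V) = 0
Function('X')(C, t) = 0
Mul(Add(83, Function('X')(-6, j)), 488) = Mul(Add(83, 0), 488) = Mul(83, 488) = 40504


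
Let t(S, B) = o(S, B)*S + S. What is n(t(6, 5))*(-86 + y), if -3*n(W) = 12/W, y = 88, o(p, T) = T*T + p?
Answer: -1/24 ≈ -0.041667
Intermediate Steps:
o(p, T) = p + T**2 (o(p, T) = T**2 + p = p + T**2)
t(S, B) = S + S*(S + B**2) (t(S, B) = (S + B**2)*S + S = S*(S + B**2) + S = S + S*(S + B**2))
n(W) = -4/W
n(t(6, 5))*(-86 + y) = (-4*1/(6*(1 + 6 + 5**2)))*(-86 + 88) = -4*1/(6*(1 + 6 + 25))*2 = -4/(6*32)*2 = -4/192*2 = -4*1/192*2 = -1/48*2 = -1/24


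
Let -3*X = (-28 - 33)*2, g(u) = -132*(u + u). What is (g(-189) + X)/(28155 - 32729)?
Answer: -74905/6861 ≈ -10.918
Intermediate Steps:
g(u) = -264*u
X = 122/3 (X = -(-28 - 33)*2/3 = -(-61)*2/3 = -⅓*(-122) = 122/3 ≈ 40.667)
(g(-189) + X)/(28155 - 32729) = (-264*(-189) + 122/3)/(28155 - 32729) = (49896 + 122/3)/(-4574) = (149810/3)*(-1/4574) = -74905/6861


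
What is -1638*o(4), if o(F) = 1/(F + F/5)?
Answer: -1365/4 ≈ -341.25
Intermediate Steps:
o(F) = 5/(6*F) (o(F) = 1/(F + F*(⅕)) = 1/(F + F/5) = 1/(6*F/5) = 5/(6*F))
-1638*o(4) = -1365/4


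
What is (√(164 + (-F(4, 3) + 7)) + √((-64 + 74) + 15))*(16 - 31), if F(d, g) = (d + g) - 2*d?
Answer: -75 - 30*√43 ≈ -271.72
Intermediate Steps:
F(d, g) = g - d
(√(164 + (-F(4, 3) + 7)) + √((-64 + 74) + 15))*(16 - 31) = (√(164 + (-(3 - 1*4) + 7)) + √((-64 + 74) + 15))*(16 - 31) = (√(164 + (-(3 - 4) + 7)) + √(10 + 15))*(-15) = (√(164 + (-1*(-1) + 7)) + √25)*(-15) = (√(164 + (1 + 7)) + 5)*(-15) = (√(164 + 8) + 5)*(-15) = (√172 + 5)*(-15) = (2*√43 + 5)*(-15) = (5 + 2*√43)*(-15) = -75 - 30*√43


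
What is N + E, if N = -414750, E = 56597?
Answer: -358153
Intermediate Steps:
N + E = -414750 + 56597 = -358153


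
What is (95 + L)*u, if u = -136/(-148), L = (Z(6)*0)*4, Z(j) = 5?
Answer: 3230/37 ≈ 87.297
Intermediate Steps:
L = 0 (L = (5*0)*4 = 0*4 = 0)
u = 34/37 (u = -136*(-1/148) = 34/37 ≈ 0.91892)
(95 + L)*u = (95 + 0)*(34/37) = 95*(34/37) = 3230/37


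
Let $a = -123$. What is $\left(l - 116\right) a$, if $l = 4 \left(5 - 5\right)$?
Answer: $14268$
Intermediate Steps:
$l = 0$ ($l = 4 \cdot 0 = 0$)
$\left(l - 116\right) a = \left(0 - 116\right) \left(-123\right) = \left(-116\right) \left(-123\right) = 14268$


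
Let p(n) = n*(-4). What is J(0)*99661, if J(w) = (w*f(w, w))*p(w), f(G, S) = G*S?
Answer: 0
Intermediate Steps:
p(n) = -4*n
J(w) = -4*w⁴ (J(w) = (w*(w*w))*(-4*w) = (w*w²)*(-4*w) = w³*(-4*w) = -4*w⁴)
J(0)*99661 = -4*0⁴*99661 = -4*0*99661 = 0*99661 = 0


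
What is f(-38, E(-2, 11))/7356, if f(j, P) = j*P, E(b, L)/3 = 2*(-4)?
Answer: 76/613 ≈ 0.12398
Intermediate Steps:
E(b, L) = -24 (E(b, L) = 3*(2*(-4)) = 3*(-8) = -24)
f(j, P) = P*j
f(-38, E(-2, 11))/7356 = -24*(-38)/7356 = 912*(1/7356) = 76/613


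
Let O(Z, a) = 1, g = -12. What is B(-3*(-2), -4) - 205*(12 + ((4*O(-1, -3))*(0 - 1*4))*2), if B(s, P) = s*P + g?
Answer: 4064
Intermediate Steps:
B(s, P) = -12 + P*s (B(s, P) = s*P - 12 = P*s - 12 = -12 + P*s)
B(-3*(-2), -4) - 205*(12 + ((4*O(-1, -3))*(0 - 1*4))*2) = (-12 - (-12)*(-2)) - 205*(12 + ((4*1)*(0 - 1*4))*2) = (-12 - 4*6) - 205*(12 + (4*(0 - 4))*2) = (-12 - 24) - 205*(12 + (4*(-4))*2) = -36 - 205*(12 - 16*2) = -36 - 205*(12 - 32) = -36 - 205*(-20) = -36 + 4100 = 4064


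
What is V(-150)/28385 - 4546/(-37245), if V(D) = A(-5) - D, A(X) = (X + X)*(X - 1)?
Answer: 3910276/30205695 ≈ 0.12945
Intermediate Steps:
A(X) = 2*X*(-1 + X) (A(X) = (2*X)*(-1 + X) = 2*X*(-1 + X))
V(D) = 60 - D (V(D) = 2*(-5)*(-1 - 5) - D = 2*(-5)*(-6) - D = 60 - D)
V(-150)/28385 - 4546/(-37245) = (60 - 1*(-150))/28385 - 4546/(-37245) = (60 + 150)*(1/28385) - 4546*(-1/37245) = 210*(1/28385) + 4546/37245 = 6/811 + 4546/37245 = 3910276/30205695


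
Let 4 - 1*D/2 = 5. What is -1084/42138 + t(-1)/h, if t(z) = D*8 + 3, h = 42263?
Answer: -1783111/68495319 ≈ -0.026033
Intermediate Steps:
D = -2 (D = 8 - 2*5 = 8 - 10 = -2)
t(z) = -13 (t(z) = -2*8 + 3 = -16 + 3 = -13)
-1084/42138 + t(-1)/h = -1084/42138 - 13/42263 = -1084*1/42138 - 13*1/42263 = -542/21069 - 1/3251 = -1783111/68495319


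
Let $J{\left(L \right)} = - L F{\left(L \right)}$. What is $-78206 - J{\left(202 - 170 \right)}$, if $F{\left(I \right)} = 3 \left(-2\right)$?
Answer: $-78398$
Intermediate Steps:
$F{\left(I \right)} = -6$
$J{\left(L \right)} = 6 L$ ($J{\left(L \right)} = - L \left(-6\right) = 6 L$)
$-78206 - J{\left(202 - 170 \right)} = -78206 - 6 \left(202 - 170\right) = -78206 - 6 \cdot 32 = -78206 - 192 = -78398$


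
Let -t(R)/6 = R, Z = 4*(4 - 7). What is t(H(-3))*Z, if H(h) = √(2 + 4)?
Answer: 72*√6 ≈ 176.36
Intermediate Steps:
H(h) = √6
Z = -12 (Z = 4*(-3) = -12)
t(R) = -6*R
t(H(-3))*Z = -6*√6*(-12) = 72*√6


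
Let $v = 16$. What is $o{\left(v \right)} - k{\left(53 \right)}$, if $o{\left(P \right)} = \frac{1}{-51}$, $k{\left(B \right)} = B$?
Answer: $- \frac{2704}{51} \approx -53.02$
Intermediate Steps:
$o{\left(P \right)} = - \frac{1}{51}$
$o{\left(v \right)} - k{\left(53 \right)} = - \frac{1}{51} - 53 = - \frac{2704}{51}$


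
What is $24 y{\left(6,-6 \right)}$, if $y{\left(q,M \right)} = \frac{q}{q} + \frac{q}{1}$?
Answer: $168$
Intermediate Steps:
$y{\left(q,M \right)} = 1 + q$ ($y{\left(q,M \right)} = 1 + q 1 = 1 + q$)
$24 y{\left(6,-6 \right)} = 24 \left(1 + 6\right) = 24 \cdot 7 = 168$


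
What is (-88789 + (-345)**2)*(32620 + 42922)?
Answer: 2284087912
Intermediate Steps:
(-88789 + (-345)**2)*(32620 + 42922) = (-88789 + 119025)*75542 = 30236*75542 = 2284087912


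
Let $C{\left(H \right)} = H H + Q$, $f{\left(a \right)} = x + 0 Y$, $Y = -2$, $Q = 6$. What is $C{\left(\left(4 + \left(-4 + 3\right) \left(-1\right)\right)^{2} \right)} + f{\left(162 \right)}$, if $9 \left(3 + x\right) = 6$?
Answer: $\frac{1886}{3} \approx 628.67$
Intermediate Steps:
$x = - \frac{7}{3}$ ($x = -3 + \frac{1}{9} \cdot 6 = -3 + \frac{2}{3} = - \frac{7}{3} \approx -2.3333$)
$f{\left(a \right)} = - \frac{7}{3}$ ($f{\left(a \right)} = - \frac{7}{3} + 0 \left(-2\right) = - \frac{7}{3} + 0 = - \frac{7}{3}$)
$C{\left(H \right)} = 6 + H^{2}$ ($C{\left(H \right)} = H H + 6 = H^{2} + 6 = 6 + H^{2}$)
$C{\left(\left(4 + \left(-4 + 3\right) \left(-1\right)\right)^{2} \right)} + f{\left(162 \right)} = \left(6 + \left(\left(4 + \left(-4 + 3\right) \left(-1\right)\right)^{2}\right)^{2}\right) - \frac{7}{3} = \left(6 + \left(\left(4 - -1\right)^{2}\right)^{2}\right) - \frac{7}{3} = \left(6 + \left(\left(4 + 1\right)^{2}\right)^{2}\right) - \frac{7}{3} = \left(6 + \left(5^{2}\right)^{2}\right) - \frac{7}{3} = \left(6 + 25^{2}\right) - \frac{7}{3} = \left(6 + 625\right) - \frac{7}{3} = 631 - \frac{7}{3} = \frac{1886}{3}$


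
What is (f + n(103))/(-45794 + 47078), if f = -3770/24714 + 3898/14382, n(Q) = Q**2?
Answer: 34915468283/4225748004 ≈ 8.2626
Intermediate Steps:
f = 389954/3291081 (f = -3770*1/24714 + 3898*(1/14382) = -1885/12357 + 1949/7191 = 389954/3291081 ≈ 0.11849)
(f + n(103))/(-45794 + 47078) = (389954/3291081 + 103**2)/(-45794 + 47078) = (389954/3291081 + 10609)/1284 = (34915468283/3291081)*(1/1284) = 34915468283/4225748004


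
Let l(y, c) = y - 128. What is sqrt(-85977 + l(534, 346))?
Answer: I*sqrt(85571) ≈ 292.53*I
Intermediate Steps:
l(y, c) = -128 + y
sqrt(-85977 + l(534, 346)) = sqrt(-85977 + (-128 + 534)) = sqrt(-85977 + 406) = sqrt(-85571) = I*sqrt(85571)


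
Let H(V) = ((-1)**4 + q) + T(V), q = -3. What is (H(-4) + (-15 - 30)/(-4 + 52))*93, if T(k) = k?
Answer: -10323/16 ≈ -645.19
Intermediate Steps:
H(V) = -2 + V (H(V) = ((-1)**4 - 3) + V = (1 - 3) + V = -2 + V)
(H(-4) + (-15 - 30)/(-4 + 52))*93 = ((-2 - 4) + (-15 - 30)/(-4 + 52))*93 = (-6 - 45/48)*93 = (-6 - 45*1/48)*93 = (-6 - 15/16)*93 = -111/16*93 = -10323/16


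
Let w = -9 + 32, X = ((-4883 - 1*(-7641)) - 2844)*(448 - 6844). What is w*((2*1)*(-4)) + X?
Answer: 549872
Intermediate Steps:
X = 550056 (X = ((-4883 + 7641) - 2844)*(-6396) = (2758 - 2844)*(-6396) = -86*(-6396) = 550056)
w = 23
w*((2*1)*(-4)) + X = 23*((2*1)*(-4)) + 550056 = 23*(2*(-4)) + 550056 = 23*(-8) + 550056 = -184 + 550056 = 549872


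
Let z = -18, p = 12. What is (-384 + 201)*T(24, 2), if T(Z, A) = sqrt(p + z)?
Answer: -183*I*sqrt(6) ≈ -448.26*I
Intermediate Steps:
T(Z, A) = I*sqrt(6) (T(Z, A) = sqrt(12 - 18) = sqrt(-6) = I*sqrt(6))
(-384 + 201)*T(24, 2) = (-384 + 201)*(I*sqrt(6)) = -183*I*sqrt(6)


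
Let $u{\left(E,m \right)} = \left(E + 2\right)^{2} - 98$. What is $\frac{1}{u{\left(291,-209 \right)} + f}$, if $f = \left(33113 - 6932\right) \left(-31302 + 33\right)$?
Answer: $- \frac{1}{818567938} \approx -1.2216 \cdot 10^{-9}$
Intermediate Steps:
$u{\left(E,m \right)} = -98 + \left(2 + E\right)^{2}$ ($u{\left(E,m \right)} = \left(2 + E\right)^{2} - 98 = -98 + \left(2 + E\right)^{2}$)
$f = -818653689$ ($f = 26181 \left(-31269\right) = -818653689$)
$\frac{1}{u{\left(291,-209 \right)} + f} = \frac{1}{\left(-98 + \left(2 + 291\right)^{2}\right) - 818653689} = \frac{1}{\left(-98 + 293^{2}\right) - 818653689} = \frac{1}{\left(-98 + 85849\right) - 818653689} = \frac{1}{85751 - 818653689} = \frac{1}{-818567938} = - \frac{1}{818567938}$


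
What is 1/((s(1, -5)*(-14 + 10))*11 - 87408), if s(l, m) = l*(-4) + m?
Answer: -1/87012 ≈ -1.1493e-5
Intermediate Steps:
s(l, m) = m - 4*l (s(l, m) = -4*l + m = m - 4*l)
1/((s(1, -5)*(-14 + 10))*11 - 87408) = 1/(((-5 - 4*1)*(-14 + 10))*11 - 87408) = 1/(((-5 - 4)*(-4))*11 - 87408) = 1/(-9*(-4)*11 - 87408) = 1/(36*11 - 87408) = 1/(396 - 87408) = 1/(-87012) = -1/87012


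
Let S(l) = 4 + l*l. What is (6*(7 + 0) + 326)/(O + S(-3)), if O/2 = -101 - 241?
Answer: -368/671 ≈ -0.54844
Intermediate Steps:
S(l) = 4 + l²
O = -684 (O = 2*(-101 - 241) = 2*(-342) = -684)
(6*(7 + 0) + 326)/(O + S(-3)) = (6*(7 + 0) + 326)/(-684 + (4 + (-3)²)) = (6*7 + 326)/(-684 + (4 + 9)) = (42 + 326)/(-684 + 13) = 368/(-671) = 368*(-1/671) = -368/671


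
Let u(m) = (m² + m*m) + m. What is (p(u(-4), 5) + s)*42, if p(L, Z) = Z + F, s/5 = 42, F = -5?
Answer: 8820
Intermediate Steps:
s = 210 (s = 5*42 = 210)
u(m) = m + 2*m² (u(m) = (m² + m²) + m = 2*m² + m = m + 2*m²)
p(L, Z) = -5 + Z (p(L, Z) = Z - 5 = -5 + Z)
(p(u(-4), 5) + s)*42 = ((-5 + 5) + 210)*42 = (0 + 210)*42 = 210*42 = 8820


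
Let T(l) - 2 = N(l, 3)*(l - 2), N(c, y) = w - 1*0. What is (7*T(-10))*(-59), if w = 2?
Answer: 9086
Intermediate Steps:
N(c, y) = 2 (N(c, y) = 2 - 1*0 = 2 + 0 = 2)
T(l) = -2 + 2*l (T(l) = 2 + 2*(l - 2) = 2 + 2*(-2 + l) = 2 + (-4 + 2*l) = -2 + 2*l)
(7*T(-10))*(-59) = (7*(-2 + 2*(-10)))*(-59) = (7*(-2 - 20))*(-59) = (7*(-22))*(-59) = -154*(-59) = 9086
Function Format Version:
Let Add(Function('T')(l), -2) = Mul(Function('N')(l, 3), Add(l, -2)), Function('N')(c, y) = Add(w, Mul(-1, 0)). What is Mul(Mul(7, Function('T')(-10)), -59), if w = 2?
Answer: 9086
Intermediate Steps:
Function('N')(c, y) = 2 (Function('N')(c, y) = Add(2, Mul(-1, 0)) = Add(2, 0) = 2)
Function('T')(l) = Add(-2, Mul(2, l)) (Function('T')(l) = Add(2, Mul(2, Add(l, -2))) = Add(2, Mul(2, Add(-2, l))) = Add(2, Add(-4, Mul(2, l))) = Add(-2, Mul(2, l)))
Mul(Mul(7, Function('T')(-10)), -59) = Mul(Mul(7, Add(-2, Mul(2, -10))), -59) = Mul(Mul(7, Add(-2, -20)), -59) = Mul(Mul(7, -22), -59) = Mul(-154, -59) = 9086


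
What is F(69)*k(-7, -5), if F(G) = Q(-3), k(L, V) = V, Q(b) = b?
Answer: 15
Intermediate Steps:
F(G) = -3
F(69)*k(-7, -5) = -3*(-5) = 15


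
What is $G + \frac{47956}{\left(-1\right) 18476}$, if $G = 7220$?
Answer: $\frac{33337191}{4619} \approx 7217.4$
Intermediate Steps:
$G + \frac{47956}{\left(-1\right) 18476} = 7220 + \frac{47956}{\left(-1\right) 18476} = 7220 + \frac{47956}{-18476} = 7220 + 47956 \left(- \frac{1}{18476}\right) = 7220 - \frac{11989}{4619} = \frac{33337191}{4619}$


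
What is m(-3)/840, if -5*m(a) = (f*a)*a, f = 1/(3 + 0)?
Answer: -1/1400 ≈ -0.00071429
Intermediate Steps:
f = ⅓ (f = 1/3 = ⅓ ≈ 0.33333)
m(a) = -a²/15 (m(a) = -a/3*a/5 = -a²/15)
m(-3)/840 = -1/15*(-3)²/840 = -1/15*9*(1/840) = -⅗*1/840 = -1/1400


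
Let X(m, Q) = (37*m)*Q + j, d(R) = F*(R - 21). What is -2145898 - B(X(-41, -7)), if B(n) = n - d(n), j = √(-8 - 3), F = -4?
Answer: -2198909 - 5*I*√11 ≈ -2.1989e+6 - 16.583*I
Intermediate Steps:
j = I*√11 (j = √(-11) = I*√11 ≈ 3.3166*I)
d(R) = 84 - 4*R (d(R) = -4*(R - 21) = -4*(-21 + R) = 84 - 4*R)
X(m, Q) = I*√11 + 37*Q*m (X(m, Q) = (37*m)*Q + I*√11 = 37*Q*m + I*√11 = I*√11 + 37*Q*m)
B(n) = -84 + 5*n (B(n) = n - (84 - 4*n) = n + (-84 + 4*n) = -84 + 5*n)
-2145898 - B(X(-41, -7)) = -2145898 - (-84 + 5*(I*√11 + 37*(-7)*(-41))) = -2145898 - (-84 + 5*(I*√11 + 10619)) = -2145898 - (-84 + 5*(10619 + I*√11)) = -2145898 - (-84 + (53095 + 5*I*√11)) = -2145898 - (53011 + 5*I*√11) = -2145898 + (-53011 - 5*I*√11) = -2198909 - 5*I*√11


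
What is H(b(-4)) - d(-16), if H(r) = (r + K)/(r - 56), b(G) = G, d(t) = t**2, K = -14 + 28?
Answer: -1537/6 ≈ -256.17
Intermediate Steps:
K = 14
H(r) = (14 + r)/(-56 + r) (H(r) = (r + 14)/(r - 56) = (14 + r)/(-56 + r))
H(b(-4)) - d(-16) = (14 - 4)/(-56 - 4) - 1*(-16)**2 = 10/(-60) - 1*256 = -1/60*10 - 256 = -1/6 - 256 = -1537/6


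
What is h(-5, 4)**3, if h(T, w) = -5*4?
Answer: -8000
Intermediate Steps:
h(T, w) = -20
h(-5, 4)**3 = (-20)**3 = -8000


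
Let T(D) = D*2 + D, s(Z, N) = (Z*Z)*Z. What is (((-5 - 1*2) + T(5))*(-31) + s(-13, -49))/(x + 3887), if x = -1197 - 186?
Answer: -2445/2504 ≈ -0.97644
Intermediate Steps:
s(Z, N) = Z³ (s(Z, N) = Z²*Z = Z³)
T(D) = 3*D (T(D) = 2*D + D = 3*D)
x = -1383
(((-5 - 1*2) + T(5))*(-31) + s(-13, -49))/(x + 3887) = (((-5 - 1*2) + 3*5)*(-31) + (-13)³)/(-1383 + 3887) = (((-5 - 2) + 15)*(-31) - 2197)/2504 = ((-7 + 15)*(-31) - 2197)*(1/2504) = (8*(-31) - 2197)*(1/2504) = (-248 - 2197)*(1/2504) = -2445*1/2504 = -2445/2504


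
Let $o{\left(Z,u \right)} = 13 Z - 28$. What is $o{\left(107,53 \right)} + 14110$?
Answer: $15473$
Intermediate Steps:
$o{\left(Z,u \right)} = -28 + 13 Z$
$o{\left(107,53 \right)} + 14110 = \left(-28 + 13 \cdot 107\right) + 14110 = \left(-28 + 1391\right) + 14110 = 1363 + 14110 = 15473$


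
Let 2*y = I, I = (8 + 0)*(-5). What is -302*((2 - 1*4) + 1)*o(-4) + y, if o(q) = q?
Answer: -1228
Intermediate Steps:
I = -40 (I = 8*(-5) = -40)
y = -20 (y = (1/2)*(-40) = -20)
-302*((2 - 1*4) + 1)*o(-4) + y = -302*((2 - 1*4) + 1)*(-4) - 20 = -302*((2 - 4) + 1)*(-4) - 20 = -302*(-2 + 1)*(-4) - 20 = -(-302)*(-4) - 20 = -302*4 - 20 = -1208 - 20 = -1228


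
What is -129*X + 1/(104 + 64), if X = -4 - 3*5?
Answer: 411769/168 ≈ 2451.0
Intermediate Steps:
X = -19 (X = -4 - 15 = -19)
-129*X + 1/(104 + 64) = -129*(-19) + 1/(104 + 64) = 2451 + 1/168 = 411769/168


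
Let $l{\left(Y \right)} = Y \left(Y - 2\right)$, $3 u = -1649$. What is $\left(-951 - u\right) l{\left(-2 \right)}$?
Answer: $- \frac{9632}{3} \approx -3210.7$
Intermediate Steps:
$u = - \frac{1649}{3}$ ($u = \frac{1}{3} \left(-1649\right) = - \frac{1649}{3} \approx -549.67$)
$l{\left(Y \right)} = Y \left(-2 + Y\right)$
$\left(-951 - u\right) l{\left(-2 \right)} = \left(-951 - - \frac{1649}{3}\right) \left(- 2 \left(-2 - 2\right)\right) = \left(-951 + \frac{1649}{3}\right) \left(\left(-2\right) \left(-4\right)\right) = \left(- \frac{1204}{3}\right) 8 = - \frac{9632}{3}$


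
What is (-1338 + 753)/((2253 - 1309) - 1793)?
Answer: 195/283 ≈ 0.68905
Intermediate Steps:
(-1338 + 753)/((2253 - 1309) - 1793) = -585/(944 - 1793) = -585/(-849) = -585*(-1/849) = 195/283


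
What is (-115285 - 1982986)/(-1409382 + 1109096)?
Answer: 299753/42898 ≈ 6.9876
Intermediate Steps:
(-115285 - 1982986)/(-1409382 + 1109096) = -2098271/(-300286) = -2098271*(-1/300286) = 299753/42898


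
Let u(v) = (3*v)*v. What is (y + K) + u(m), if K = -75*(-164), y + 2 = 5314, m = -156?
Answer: 90620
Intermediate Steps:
y = 5312 (y = -2 + 5314 = 5312)
K = 12300
u(v) = 3*v**2
(y + K) + u(m) = (5312 + 12300) + 3*(-156)**2 = 17612 + 3*24336 = 17612 + 73008 = 90620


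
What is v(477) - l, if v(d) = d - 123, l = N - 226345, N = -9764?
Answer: 236463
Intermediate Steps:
l = -236109 (l = -9764 - 226345 = -236109)
v(d) = -123 + d
v(477) - l = (-123 + 477) - 1*(-236109) = 354 + 236109 = 236463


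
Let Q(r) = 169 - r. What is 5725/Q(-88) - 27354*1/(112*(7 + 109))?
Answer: 33674611/1669472 ≈ 20.171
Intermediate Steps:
5725/Q(-88) - 27354*1/(112*(7 + 109)) = 5725/(169 - 1*(-88)) - 27354*1/(112*(7 + 109)) = 5725/(169 + 88) - 27354/(116*112) = 5725/257 - 27354/12992 = 5725*(1/257) - 27354*1/12992 = 5725/257 - 13677/6496 = 33674611/1669472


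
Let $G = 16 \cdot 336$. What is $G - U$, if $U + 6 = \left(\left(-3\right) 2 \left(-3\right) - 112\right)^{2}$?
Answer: $-3454$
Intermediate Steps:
$G = 5376$
$U = 8830$ ($U = -6 + \left(\left(-3\right) 2 \left(-3\right) - 112\right)^{2} = -6 + \left(\left(-6\right) \left(-3\right) - 112\right)^{2} = -6 + \left(18 - 112\right)^{2} = -6 + \left(-94\right)^{2} = -6 + 8836 = 8830$)
$G - U = 5376 - 8830 = -3454$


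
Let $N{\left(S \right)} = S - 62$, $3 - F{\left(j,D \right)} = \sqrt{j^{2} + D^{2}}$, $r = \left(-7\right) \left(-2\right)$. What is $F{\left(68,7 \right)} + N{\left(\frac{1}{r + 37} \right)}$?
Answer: $- \frac{3008}{51} - \sqrt{4673} \approx -127.34$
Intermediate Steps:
$r = 14$
$F{\left(j,D \right)} = 3 - \sqrt{D^{2} + j^{2}}$ ($F{\left(j,D \right)} = 3 - \sqrt{j^{2} + D^{2}} = 3 - \sqrt{D^{2} + j^{2}}$)
$N{\left(S \right)} = -62 + S$
$F{\left(68,7 \right)} + N{\left(\frac{1}{r + 37} \right)} = \left(3 - \sqrt{7^{2} + 68^{2}}\right) - \left(62 - \frac{1}{14 + 37}\right) = \left(3 - \sqrt{49 + 4624}\right) - \left(62 - \frac{1}{51}\right) = \left(3 - \sqrt{4673}\right) + \left(-62 + \frac{1}{51}\right) = \left(3 - \sqrt{4673}\right) - \frac{3161}{51} = - \frac{3008}{51} - \sqrt{4673}$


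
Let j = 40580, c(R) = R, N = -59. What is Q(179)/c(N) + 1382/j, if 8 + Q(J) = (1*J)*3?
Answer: -10692641/1197110 ≈ -8.9320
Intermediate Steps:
Q(J) = -8 + 3*J (Q(J) = -8 + (1*J)*3 = -8 + J*3 = -8 + 3*J)
Q(179)/c(N) + 1382/j = (-8 + 3*179)/(-59) + 1382/40580 = (-8 + 537)*(-1/59) + 1382*(1/40580) = 529*(-1/59) + 691/20290 = -529/59 + 691/20290 = -10692641/1197110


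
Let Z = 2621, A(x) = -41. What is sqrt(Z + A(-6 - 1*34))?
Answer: 2*sqrt(645) ≈ 50.794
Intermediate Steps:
sqrt(Z + A(-6 - 1*34)) = sqrt(2621 - 41) = sqrt(2580) = 2*sqrt(645)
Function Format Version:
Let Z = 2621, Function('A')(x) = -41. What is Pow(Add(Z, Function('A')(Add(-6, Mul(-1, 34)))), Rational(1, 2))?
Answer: Mul(2, Pow(645, Rational(1, 2))) ≈ 50.794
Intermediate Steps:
Pow(Add(Z, Function('A')(Add(-6, Mul(-1, 34)))), Rational(1, 2)) = Pow(Add(2621, -41), Rational(1, 2)) = Pow(2580, Rational(1, 2)) = Mul(2, Pow(645, Rational(1, 2)))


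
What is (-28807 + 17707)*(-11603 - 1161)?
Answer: 141680400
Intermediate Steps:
(-28807 + 17707)*(-11603 - 1161) = -11100*(-12764) = 141680400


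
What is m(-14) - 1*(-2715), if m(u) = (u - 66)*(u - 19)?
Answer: 5355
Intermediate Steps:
m(u) = (-66 + u)*(-19 + u)
m(-14) - 1*(-2715) = (1254 + (-14)² - 85*(-14)) - 1*(-2715) = (1254 + 196 + 1190) + 2715 = 2640 + 2715 = 5355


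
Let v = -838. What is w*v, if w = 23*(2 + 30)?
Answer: -616768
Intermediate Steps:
w = 736 (w = 23*32 = 736)
w*v = 736*(-838) = -616768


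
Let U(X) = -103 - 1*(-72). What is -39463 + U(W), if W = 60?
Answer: -39494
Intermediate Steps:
U(X) = -31 (U(X) = -103 + 72 = -31)
-39463 + U(W) = -39463 - 31 = -39494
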